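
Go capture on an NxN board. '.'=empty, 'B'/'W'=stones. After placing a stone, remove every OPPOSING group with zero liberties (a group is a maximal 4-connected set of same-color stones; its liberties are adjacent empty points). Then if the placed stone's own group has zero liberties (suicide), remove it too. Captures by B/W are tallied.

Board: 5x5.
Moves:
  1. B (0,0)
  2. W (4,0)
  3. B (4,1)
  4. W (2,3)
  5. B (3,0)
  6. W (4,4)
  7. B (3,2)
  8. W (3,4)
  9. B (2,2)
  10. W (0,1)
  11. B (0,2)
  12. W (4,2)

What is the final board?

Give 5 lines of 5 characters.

Move 1: B@(0,0) -> caps B=0 W=0
Move 2: W@(4,0) -> caps B=0 W=0
Move 3: B@(4,1) -> caps B=0 W=0
Move 4: W@(2,3) -> caps B=0 W=0
Move 5: B@(3,0) -> caps B=1 W=0
Move 6: W@(4,4) -> caps B=1 W=0
Move 7: B@(3,2) -> caps B=1 W=0
Move 8: W@(3,4) -> caps B=1 W=0
Move 9: B@(2,2) -> caps B=1 W=0
Move 10: W@(0,1) -> caps B=1 W=0
Move 11: B@(0,2) -> caps B=1 W=0
Move 12: W@(4,2) -> caps B=1 W=0

Answer: BWB..
.....
..BW.
B.B.W
.BW.W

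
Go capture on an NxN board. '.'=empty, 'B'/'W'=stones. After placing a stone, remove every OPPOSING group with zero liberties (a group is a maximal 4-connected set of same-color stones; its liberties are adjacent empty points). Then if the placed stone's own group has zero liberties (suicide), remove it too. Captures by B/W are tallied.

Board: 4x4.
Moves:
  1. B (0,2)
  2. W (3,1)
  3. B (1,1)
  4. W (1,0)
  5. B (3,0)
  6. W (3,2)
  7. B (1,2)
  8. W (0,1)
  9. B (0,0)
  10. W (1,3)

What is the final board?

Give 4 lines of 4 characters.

Answer: B.B.
WBBW
....
BWW.

Derivation:
Move 1: B@(0,2) -> caps B=0 W=0
Move 2: W@(3,1) -> caps B=0 W=0
Move 3: B@(1,1) -> caps B=0 W=0
Move 4: W@(1,0) -> caps B=0 W=0
Move 5: B@(3,0) -> caps B=0 W=0
Move 6: W@(3,2) -> caps B=0 W=0
Move 7: B@(1,2) -> caps B=0 W=0
Move 8: W@(0,1) -> caps B=0 W=0
Move 9: B@(0,0) -> caps B=1 W=0
Move 10: W@(1,3) -> caps B=1 W=0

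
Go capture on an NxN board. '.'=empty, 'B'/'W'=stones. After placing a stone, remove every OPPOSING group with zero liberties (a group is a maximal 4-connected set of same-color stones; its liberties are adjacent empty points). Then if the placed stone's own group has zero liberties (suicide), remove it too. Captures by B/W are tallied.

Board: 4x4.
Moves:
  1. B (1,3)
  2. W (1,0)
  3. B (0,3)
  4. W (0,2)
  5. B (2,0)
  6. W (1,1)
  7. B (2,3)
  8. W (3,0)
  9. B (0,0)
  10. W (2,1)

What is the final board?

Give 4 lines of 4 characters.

Move 1: B@(1,3) -> caps B=0 W=0
Move 2: W@(1,0) -> caps B=0 W=0
Move 3: B@(0,3) -> caps B=0 W=0
Move 4: W@(0,2) -> caps B=0 W=0
Move 5: B@(2,0) -> caps B=0 W=0
Move 6: W@(1,1) -> caps B=0 W=0
Move 7: B@(2,3) -> caps B=0 W=0
Move 8: W@(3,0) -> caps B=0 W=0
Move 9: B@(0,0) -> caps B=0 W=0
Move 10: W@(2,1) -> caps B=0 W=1

Answer: B.WB
WW.B
.W.B
W...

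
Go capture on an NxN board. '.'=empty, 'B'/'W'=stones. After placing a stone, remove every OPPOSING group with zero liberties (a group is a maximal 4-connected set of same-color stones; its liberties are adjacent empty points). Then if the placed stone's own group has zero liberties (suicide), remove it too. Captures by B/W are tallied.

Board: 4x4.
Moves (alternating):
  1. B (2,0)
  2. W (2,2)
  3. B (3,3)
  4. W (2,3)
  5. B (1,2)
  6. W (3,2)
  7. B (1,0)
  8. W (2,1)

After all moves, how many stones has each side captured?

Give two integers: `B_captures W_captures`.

Move 1: B@(2,0) -> caps B=0 W=0
Move 2: W@(2,2) -> caps B=0 W=0
Move 3: B@(3,3) -> caps B=0 W=0
Move 4: W@(2,3) -> caps B=0 W=0
Move 5: B@(1,2) -> caps B=0 W=0
Move 6: W@(3,2) -> caps B=0 W=1
Move 7: B@(1,0) -> caps B=0 W=1
Move 8: W@(2,1) -> caps B=0 W=1

Answer: 0 1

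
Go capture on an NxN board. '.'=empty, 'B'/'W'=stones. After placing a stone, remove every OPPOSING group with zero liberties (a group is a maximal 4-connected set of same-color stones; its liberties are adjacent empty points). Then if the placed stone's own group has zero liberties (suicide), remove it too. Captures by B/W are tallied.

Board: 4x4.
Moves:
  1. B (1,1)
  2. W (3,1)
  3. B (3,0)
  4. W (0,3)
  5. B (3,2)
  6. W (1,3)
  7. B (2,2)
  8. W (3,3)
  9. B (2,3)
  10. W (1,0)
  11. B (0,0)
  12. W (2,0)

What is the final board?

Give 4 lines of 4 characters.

Move 1: B@(1,1) -> caps B=0 W=0
Move 2: W@(3,1) -> caps B=0 W=0
Move 3: B@(3,0) -> caps B=0 W=0
Move 4: W@(0,3) -> caps B=0 W=0
Move 5: B@(3,2) -> caps B=0 W=0
Move 6: W@(1,3) -> caps B=0 W=0
Move 7: B@(2,2) -> caps B=0 W=0
Move 8: W@(3,3) -> caps B=0 W=0
Move 9: B@(2,3) -> caps B=1 W=0
Move 10: W@(1,0) -> caps B=1 W=0
Move 11: B@(0,0) -> caps B=1 W=0
Move 12: W@(2,0) -> caps B=1 W=1

Answer: B..W
WB.W
W.BB
.WB.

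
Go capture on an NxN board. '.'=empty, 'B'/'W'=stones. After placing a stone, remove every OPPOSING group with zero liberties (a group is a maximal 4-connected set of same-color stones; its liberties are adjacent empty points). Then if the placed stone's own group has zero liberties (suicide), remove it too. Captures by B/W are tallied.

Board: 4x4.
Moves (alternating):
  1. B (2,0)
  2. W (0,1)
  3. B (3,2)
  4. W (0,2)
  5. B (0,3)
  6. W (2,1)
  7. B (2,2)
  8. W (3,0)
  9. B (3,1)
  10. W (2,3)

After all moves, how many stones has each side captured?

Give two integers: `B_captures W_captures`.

Answer: 1 0

Derivation:
Move 1: B@(2,0) -> caps B=0 W=0
Move 2: W@(0,1) -> caps B=0 W=0
Move 3: B@(3,2) -> caps B=0 W=0
Move 4: W@(0,2) -> caps B=0 W=0
Move 5: B@(0,3) -> caps B=0 W=0
Move 6: W@(2,1) -> caps B=0 W=0
Move 7: B@(2,2) -> caps B=0 W=0
Move 8: W@(3,0) -> caps B=0 W=0
Move 9: B@(3,1) -> caps B=1 W=0
Move 10: W@(2,3) -> caps B=1 W=0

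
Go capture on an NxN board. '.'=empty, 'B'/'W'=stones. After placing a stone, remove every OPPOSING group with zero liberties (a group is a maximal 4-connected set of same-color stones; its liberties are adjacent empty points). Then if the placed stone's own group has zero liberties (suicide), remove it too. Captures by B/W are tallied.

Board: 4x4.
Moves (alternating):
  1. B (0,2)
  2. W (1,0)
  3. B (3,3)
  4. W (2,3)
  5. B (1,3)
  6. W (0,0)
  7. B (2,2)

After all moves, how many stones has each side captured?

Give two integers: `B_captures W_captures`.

Answer: 1 0

Derivation:
Move 1: B@(0,2) -> caps B=0 W=0
Move 2: W@(1,0) -> caps B=0 W=0
Move 3: B@(3,3) -> caps B=0 W=0
Move 4: W@(2,3) -> caps B=0 W=0
Move 5: B@(1,3) -> caps B=0 W=0
Move 6: W@(0,0) -> caps B=0 W=0
Move 7: B@(2,2) -> caps B=1 W=0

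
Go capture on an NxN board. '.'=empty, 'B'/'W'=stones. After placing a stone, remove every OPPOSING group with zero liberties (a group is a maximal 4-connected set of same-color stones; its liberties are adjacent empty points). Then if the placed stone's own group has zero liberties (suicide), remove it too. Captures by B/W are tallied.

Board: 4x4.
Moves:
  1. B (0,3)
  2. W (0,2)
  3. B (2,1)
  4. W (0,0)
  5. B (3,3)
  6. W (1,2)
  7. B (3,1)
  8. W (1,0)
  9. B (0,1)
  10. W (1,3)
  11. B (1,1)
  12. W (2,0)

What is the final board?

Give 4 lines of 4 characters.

Move 1: B@(0,3) -> caps B=0 W=0
Move 2: W@(0,2) -> caps B=0 W=0
Move 3: B@(2,1) -> caps B=0 W=0
Move 4: W@(0,0) -> caps B=0 W=0
Move 5: B@(3,3) -> caps B=0 W=0
Move 6: W@(1,2) -> caps B=0 W=0
Move 7: B@(3,1) -> caps B=0 W=0
Move 8: W@(1,0) -> caps B=0 W=0
Move 9: B@(0,1) -> caps B=0 W=0
Move 10: W@(1,3) -> caps B=0 W=1
Move 11: B@(1,1) -> caps B=0 W=1
Move 12: W@(2,0) -> caps B=0 W=1

Answer: WBW.
WBWW
WB..
.B.B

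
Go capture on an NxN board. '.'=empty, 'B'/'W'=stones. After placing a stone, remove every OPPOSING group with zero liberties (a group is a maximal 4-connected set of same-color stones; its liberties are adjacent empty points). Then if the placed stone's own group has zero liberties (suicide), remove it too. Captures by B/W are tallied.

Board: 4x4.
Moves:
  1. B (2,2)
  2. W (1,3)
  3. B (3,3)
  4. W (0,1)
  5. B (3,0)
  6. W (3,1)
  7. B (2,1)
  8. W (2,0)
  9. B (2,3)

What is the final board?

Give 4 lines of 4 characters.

Answer: .W..
...W
WBBB
.W.B

Derivation:
Move 1: B@(2,2) -> caps B=0 W=0
Move 2: W@(1,3) -> caps B=0 W=0
Move 3: B@(3,3) -> caps B=0 W=0
Move 4: W@(0,1) -> caps B=0 W=0
Move 5: B@(3,0) -> caps B=0 W=0
Move 6: W@(3,1) -> caps B=0 W=0
Move 7: B@(2,1) -> caps B=0 W=0
Move 8: W@(2,0) -> caps B=0 W=1
Move 9: B@(2,3) -> caps B=0 W=1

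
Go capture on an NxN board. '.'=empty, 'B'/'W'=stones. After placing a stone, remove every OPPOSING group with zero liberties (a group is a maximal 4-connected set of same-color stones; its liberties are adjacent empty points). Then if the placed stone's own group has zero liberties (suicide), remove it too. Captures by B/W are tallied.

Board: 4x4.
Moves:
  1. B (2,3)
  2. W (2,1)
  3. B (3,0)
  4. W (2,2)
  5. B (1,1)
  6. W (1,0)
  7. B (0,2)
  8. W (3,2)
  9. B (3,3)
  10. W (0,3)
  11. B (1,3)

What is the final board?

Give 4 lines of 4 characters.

Answer: ..B.
WB.B
.WWB
B.WB

Derivation:
Move 1: B@(2,3) -> caps B=0 W=0
Move 2: W@(2,1) -> caps B=0 W=0
Move 3: B@(3,0) -> caps B=0 W=0
Move 4: W@(2,2) -> caps B=0 W=0
Move 5: B@(1,1) -> caps B=0 W=0
Move 6: W@(1,0) -> caps B=0 W=0
Move 7: B@(0,2) -> caps B=0 W=0
Move 8: W@(3,2) -> caps B=0 W=0
Move 9: B@(3,3) -> caps B=0 W=0
Move 10: W@(0,3) -> caps B=0 W=0
Move 11: B@(1,3) -> caps B=1 W=0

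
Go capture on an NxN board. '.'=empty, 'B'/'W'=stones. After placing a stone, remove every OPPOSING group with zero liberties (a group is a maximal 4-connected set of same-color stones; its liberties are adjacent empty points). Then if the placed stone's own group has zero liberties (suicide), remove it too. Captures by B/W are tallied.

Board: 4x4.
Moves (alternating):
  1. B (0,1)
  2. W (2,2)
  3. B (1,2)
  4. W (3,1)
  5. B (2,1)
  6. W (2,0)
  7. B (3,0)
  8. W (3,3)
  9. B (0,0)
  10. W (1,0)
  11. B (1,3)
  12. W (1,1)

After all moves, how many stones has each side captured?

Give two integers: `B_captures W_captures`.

Answer: 0 1

Derivation:
Move 1: B@(0,1) -> caps B=0 W=0
Move 2: W@(2,2) -> caps B=0 W=0
Move 3: B@(1,2) -> caps B=0 W=0
Move 4: W@(3,1) -> caps B=0 W=0
Move 5: B@(2,1) -> caps B=0 W=0
Move 6: W@(2,0) -> caps B=0 W=0
Move 7: B@(3,0) -> caps B=0 W=0
Move 8: W@(3,3) -> caps B=0 W=0
Move 9: B@(0,0) -> caps B=0 W=0
Move 10: W@(1,0) -> caps B=0 W=0
Move 11: B@(1,3) -> caps B=0 W=0
Move 12: W@(1,1) -> caps B=0 W=1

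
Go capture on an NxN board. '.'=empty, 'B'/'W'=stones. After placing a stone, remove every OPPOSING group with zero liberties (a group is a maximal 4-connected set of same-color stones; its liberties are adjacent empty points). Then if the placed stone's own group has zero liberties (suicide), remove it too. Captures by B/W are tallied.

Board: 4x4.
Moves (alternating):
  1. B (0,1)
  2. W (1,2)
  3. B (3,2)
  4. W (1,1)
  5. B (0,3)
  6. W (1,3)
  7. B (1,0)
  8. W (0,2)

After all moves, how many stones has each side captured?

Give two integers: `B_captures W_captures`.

Answer: 0 1

Derivation:
Move 1: B@(0,1) -> caps B=0 W=0
Move 2: W@(1,2) -> caps B=0 W=0
Move 3: B@(3,2) -> caps B=0 W=0
Move 4: W@(1,1) -> caps B=0 W=0
Move 5: B@(0,3) -> caps B=0 W=0
Move 6: W@(1,3) -> caps B=0 W=0
Move 7: B@(1,0) -> caps B=0 W=0
Move 8: W@(0,2) -> caps B=0 W=1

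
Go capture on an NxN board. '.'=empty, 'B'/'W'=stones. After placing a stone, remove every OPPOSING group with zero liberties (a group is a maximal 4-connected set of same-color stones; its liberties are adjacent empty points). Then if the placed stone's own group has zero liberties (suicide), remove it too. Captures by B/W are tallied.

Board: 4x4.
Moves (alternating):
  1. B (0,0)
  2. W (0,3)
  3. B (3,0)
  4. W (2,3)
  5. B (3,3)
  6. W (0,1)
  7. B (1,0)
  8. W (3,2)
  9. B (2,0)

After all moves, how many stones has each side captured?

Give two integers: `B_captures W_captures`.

Answer: 0 1

Derivation:
Move 1: B@(0,0) -> caps B=0 W=0
Move 2: W@(0,3) -> caps B=0 W=0
Move 3: B@(3,0) -> caps B=0 W=0
Move 4: W@(2,3) -> caps B=0 W=0
Move 5: B@(3,3) -> caps B=0 W=0
Move 6: W@(0,1) -> caps B=0 W=0
Move 7: B@(1,0) -> caps B=0 W=0
Move 8: W@(3,2) -> caps B=0 W=1
Move 9: B@(2,0) -> caps B=0 W=1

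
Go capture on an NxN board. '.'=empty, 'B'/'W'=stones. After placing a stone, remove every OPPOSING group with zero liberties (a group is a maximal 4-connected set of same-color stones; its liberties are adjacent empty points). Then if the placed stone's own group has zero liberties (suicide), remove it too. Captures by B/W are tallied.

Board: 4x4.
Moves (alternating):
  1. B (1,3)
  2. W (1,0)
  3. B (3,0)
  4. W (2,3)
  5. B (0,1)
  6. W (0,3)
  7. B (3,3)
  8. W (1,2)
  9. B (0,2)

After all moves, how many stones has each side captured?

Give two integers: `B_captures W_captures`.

Answer: 0 1

Derivation:
Move 1: B@(1,3) -> caps B=0 W=0
Move 2: W@(1,0) -> caps B=0 W=0
Move 3: B@(3,0) -> caps B=0 W=0
Move 4: W@(2,3) -> caps B=0 W=0
Move 5: B@(0,1) -> caps B=0 W=0
Move 6: W@(0,3) -> caps B=0 W=0
Move 7: B@(3,3) -> caps B=0 W=0
Move 8: W@(1,2) -> caps B=0 W=1
Move 9: B@(0,2) -> caps B=0 W=1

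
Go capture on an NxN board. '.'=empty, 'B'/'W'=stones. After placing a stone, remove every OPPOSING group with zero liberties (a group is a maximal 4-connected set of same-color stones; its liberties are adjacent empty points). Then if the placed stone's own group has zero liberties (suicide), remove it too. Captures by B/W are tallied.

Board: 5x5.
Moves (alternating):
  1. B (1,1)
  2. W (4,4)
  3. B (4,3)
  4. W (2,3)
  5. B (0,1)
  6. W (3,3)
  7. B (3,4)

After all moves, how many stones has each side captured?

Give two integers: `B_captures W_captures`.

Answer: 1 0

Derivation:
Move 1: B@(1,1) -> caps B=0 W=0
Move 2: W@(4,4) -> caps B=0 W=0
Move 3: B@(4,3) -> caps B=0 W=0
Move 4: W@(2,3) -> caps B=0 W=0
Move 5: B@(0,1) -> caps B=0 W=0
Move 6: W@(3,3) -> caps B=0 W=0
Move 7: B@(3,4) -> caps B=1 W=0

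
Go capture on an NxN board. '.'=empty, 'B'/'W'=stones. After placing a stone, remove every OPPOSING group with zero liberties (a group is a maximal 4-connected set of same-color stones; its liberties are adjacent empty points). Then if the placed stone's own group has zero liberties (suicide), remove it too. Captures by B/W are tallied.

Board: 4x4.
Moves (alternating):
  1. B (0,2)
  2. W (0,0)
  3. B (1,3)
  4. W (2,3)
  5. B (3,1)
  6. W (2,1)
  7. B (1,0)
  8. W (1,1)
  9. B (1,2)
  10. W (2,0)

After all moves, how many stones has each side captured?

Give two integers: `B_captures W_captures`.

Answer: 0 1

Derivation:
Move 1: B@(0,2) -> caps B=0 W=0
Move 2: W@(0,0) -> caps B=0 W=0
Move 3: B@(1,3) -> caps B=0 W=0
Move 4: W@(2,3) -> caps B=0 W=0
Move 5: B@(3,1) -> caps B=0 W=0
Move 6: W@(2,1) -> caps B=0 W=0
Move 7: B@(1,0) -> caps B=0 W=0
Move 8: W@(1,1) -> caps B=0 W=0
Move 9: B@(1,2) -> caps B=0 W=0
Move 10: W@(2,0) -> caps B=0 W=1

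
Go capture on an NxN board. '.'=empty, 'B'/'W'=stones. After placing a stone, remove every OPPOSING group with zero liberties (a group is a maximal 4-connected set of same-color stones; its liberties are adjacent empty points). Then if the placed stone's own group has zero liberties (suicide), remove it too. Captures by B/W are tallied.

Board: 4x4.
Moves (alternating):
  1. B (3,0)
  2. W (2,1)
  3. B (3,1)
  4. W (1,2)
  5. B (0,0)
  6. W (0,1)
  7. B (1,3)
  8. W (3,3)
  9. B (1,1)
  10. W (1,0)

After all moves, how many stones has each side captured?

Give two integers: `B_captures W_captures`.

Answer: 0 2

Derivation:
Move 1: B@(3,0) -> caps B=0 W=0
Move 2: W@(2,1) -> caps B=0 W=0
Move 3: B@(3,1) -> caps B=0 W=0
Move 4: W@(1,2) -> caps B=0 W=0
Move 5: B@(0,0) -> caps B=0 W=0
Move 6: W@(0,1) -> caps B=0 W=0
Move 7: B@(1,3) -> caps B=0 W=0
Move 8: W@(3,3) -> caps B=0 W=0
Move 9: B@(1,1) -> caps B=0 W=0
Move 10: W@(1,0) -> caps B=0 W=2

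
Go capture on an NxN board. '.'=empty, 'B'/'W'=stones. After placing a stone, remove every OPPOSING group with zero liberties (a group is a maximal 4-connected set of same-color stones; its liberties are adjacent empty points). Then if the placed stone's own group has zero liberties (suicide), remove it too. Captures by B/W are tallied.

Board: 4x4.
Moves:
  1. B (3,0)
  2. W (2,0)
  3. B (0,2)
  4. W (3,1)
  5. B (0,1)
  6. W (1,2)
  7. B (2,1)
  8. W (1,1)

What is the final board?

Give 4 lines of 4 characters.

Move 1: B@(3,0) -> caps B=0 W=0
Move 2: W@(2,0) -> caps B=0 W=0
Move 3: B@(0,2) -> caps B=0 W=0
Move 4: W@(3,1) -> caps B=0 W=1
Move 5: B@(0,1) -> caps B=0 W=1
Move 6: W@(1,2) -> caps B=0 W=1
Move 7: B@(2,1) -> caps B=0 W=1
Move 8: W@(1,1) -> caps B=0 W=1

Answer: .BB.
.WW.
WB..
.W..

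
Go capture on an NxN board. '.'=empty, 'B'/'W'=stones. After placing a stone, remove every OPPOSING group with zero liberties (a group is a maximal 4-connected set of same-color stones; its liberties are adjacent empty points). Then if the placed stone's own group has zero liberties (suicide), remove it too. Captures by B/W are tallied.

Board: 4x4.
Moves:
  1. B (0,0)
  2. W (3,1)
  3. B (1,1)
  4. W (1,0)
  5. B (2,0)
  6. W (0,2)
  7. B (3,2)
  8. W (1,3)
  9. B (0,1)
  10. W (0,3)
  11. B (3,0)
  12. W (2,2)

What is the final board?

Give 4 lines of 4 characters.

Answer: BBWW
.B.W
B.W.
BWB.

Derivation:
Move 1: B@(0,0) -> caps B=0 W=0
Move 2: W@(3,1) -> caps B=0 W=0
Move 3: B@(1,1) -> caps B=0 W=0
Move 4: W@(1,0) -> caps B=0 W=0
Move 5: B@(2,0) -> caps B=1 W=0
Move 6: W@(0,2) -> caps B=1 W=0
Move 7: B@(3,2) -> caps B=1 W=0
Move 8: W@(1,3) -> caps B=1 W=0
Move 9: B@(0,1) -> caps B=1 W=0
Move 10: W@(0,3) -> caps B=1 W=0
Move 11: B@(3,0) -> caps B=1 W=0
Move 12: W@(2,2) -> caps B=1 W=0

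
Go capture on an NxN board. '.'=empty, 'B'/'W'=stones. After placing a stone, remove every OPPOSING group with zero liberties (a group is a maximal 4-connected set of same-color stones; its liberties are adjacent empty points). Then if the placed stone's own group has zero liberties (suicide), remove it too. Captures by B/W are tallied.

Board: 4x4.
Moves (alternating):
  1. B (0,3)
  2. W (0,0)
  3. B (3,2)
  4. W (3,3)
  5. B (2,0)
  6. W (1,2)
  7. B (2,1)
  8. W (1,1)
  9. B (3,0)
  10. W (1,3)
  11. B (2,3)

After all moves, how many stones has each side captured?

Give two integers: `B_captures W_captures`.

Move 1: B@(0,3) -> caps B=0 W=0
Move 2: W@(0,0) -> caps B=0 W=0
Move 3: B@(3,2) -> caps B=0 W=0
Move 4: W@(3,3) -> caps B=0 W=0
Move 5: B@(2,0) -> caps B=0 W=0
Move 6: W@(1,2) -> caps B=0 W=0
Move 7: B@(2,1) -> caps B=0 W=0
Move 8: W@(1,1) -> caps B=0 W=0
Move 9: B@(3,0) -> caps B=0 W=0
Move 10: W@(1,3) -> caps B=0 W=0
Move 11: B@(2,3) -> caps B=1 W=0

Answer: 1 0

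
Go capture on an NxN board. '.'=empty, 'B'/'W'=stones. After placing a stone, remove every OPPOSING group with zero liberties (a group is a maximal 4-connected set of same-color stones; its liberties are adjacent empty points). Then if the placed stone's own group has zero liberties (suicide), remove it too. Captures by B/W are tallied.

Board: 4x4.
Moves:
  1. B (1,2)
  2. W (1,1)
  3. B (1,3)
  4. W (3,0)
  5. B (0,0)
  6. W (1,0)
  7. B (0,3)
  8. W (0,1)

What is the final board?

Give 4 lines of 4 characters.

Answer: .W.B
WWBB
....
W...

Derivation:
Move 1: B@(1,2) -> caps B=0 W=0
Move 2: W@(1,1) -> caps B=0 W=0
Move 3: B@(1,3) -> caps B=0 W=0
Move 4: W@(3,0) -> caps B=0 W=0
Move 5: B@(0,0) -> caps B=0 W=0
Move 6: W@(1,0) -> caps B=0 W=0
Move 7: B@(0,3) -> caps B=0 W=0
Move 8: W@(0,1) -> caps B=0 W=1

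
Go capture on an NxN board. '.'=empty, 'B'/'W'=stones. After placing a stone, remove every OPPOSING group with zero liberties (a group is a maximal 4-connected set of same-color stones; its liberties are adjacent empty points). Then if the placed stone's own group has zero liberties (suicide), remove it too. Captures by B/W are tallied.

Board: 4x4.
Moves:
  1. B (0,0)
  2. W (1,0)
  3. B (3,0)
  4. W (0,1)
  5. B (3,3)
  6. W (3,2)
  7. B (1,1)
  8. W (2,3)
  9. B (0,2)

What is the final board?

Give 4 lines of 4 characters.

Answer: .WB.
WB..
...W
B.W.

Derivation:
Move 1: B@(0,0) -> caps B=0 W=0
Move 2: W@(1,0) -> caps B=0 W=0
Move 3: B@(3,0) -> caps B=0 W=0
Move 4: W@(0,1) -> caps B=0 W=1
Move 5: B@(3,3) -> caps B=0 W=1
Move 6: W@(3,2) -> caps B=0 W=1
Move 7: B@(1,1) -> caps B=0 W=1
Move 8: W@(2,3) -> caps B=0 W=2
Move 9: B@(0,2) -> caps B=0 W=2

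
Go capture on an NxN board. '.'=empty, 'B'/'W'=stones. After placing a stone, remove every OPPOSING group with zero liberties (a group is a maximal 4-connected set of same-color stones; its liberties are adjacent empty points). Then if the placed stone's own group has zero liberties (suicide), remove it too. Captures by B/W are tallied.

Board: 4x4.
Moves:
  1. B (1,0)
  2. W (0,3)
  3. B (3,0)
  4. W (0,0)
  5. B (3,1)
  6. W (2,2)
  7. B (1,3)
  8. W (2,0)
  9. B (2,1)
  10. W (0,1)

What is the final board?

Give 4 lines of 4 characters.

Move 1: B@(1,0) -> caps B=0 W=0
Move 2: W@(0,3) -> caps B=0 W=0
Move 3: B@(3,0) -> caps B=0 W=0
Move 4: W@(0,0) -> caps B=0 W=0
Move 5: B@(3,1) -> caps B=0 W=0
Move 6: W@(2,2) -> caps B=0 W=0
Move 7: B@(1,3) -> caps B=0 W=0
Move 8: W@(2,0) -> caps B=0 W=0
Move 9: B@(2,1) -> caps B=1 W=0
Move 10: W@(0,1) -> caps B=1 W=0

Answer: WW.W
B..B
.BW.
BB..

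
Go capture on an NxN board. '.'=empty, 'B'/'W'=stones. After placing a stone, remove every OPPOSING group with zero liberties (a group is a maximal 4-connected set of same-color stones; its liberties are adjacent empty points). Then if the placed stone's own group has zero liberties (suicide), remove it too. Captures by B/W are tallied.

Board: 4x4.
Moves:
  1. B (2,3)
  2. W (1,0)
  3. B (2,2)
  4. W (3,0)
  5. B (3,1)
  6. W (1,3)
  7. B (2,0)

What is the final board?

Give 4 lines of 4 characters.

Move 1: B@(2,3) -> caps B=0 W=0
Move 2: W@(1,0) -> caps B=0 W=0
Move 3: B@(2,2) -> caps B=0 W=0
Move 4: W@(3,0) -> caps B=0 W=0
Move 5: B@(3,1) -> caps B=0 W=0
Move 6: W@(1,3) -> caps B=0 W=0
Move 7: B@(2,0) -> caps B=1 W=0

Answer: ....
W..W
B.BB
.B..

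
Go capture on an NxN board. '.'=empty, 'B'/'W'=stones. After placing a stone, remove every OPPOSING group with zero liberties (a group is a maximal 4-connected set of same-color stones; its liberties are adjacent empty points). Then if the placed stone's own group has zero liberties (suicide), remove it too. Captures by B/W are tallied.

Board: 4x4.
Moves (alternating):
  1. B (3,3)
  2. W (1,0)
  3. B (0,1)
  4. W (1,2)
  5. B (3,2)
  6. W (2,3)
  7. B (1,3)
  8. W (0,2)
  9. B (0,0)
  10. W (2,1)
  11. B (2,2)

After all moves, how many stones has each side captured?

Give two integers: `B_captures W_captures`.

Answer: 1 0

Derivation:
Move 1: B@(3,3) -> caps B=0 W=0
Move 2: W@(1,0) -> caps B=0 W=0
Move 3: B@(0,1) -> caps B=0 W=0
Move 4: W@(1,2) -> caps B=0 W=0
Move 5: B@(3,2) -> caps B=0 W=0
Move 6: W@(2,3) -> caps B=0 W=0
Move 7: B@(1,3) -> caps B=0 W=0
Move 8: W@(0,2) -> caps B=0 W=0
Move 9: B@(0,0) -> caps B=0 W=0
Move 10: W@(2,1) -> caps B=0 W=0
Move 11: B@(2,2) -> caps B=1 W=0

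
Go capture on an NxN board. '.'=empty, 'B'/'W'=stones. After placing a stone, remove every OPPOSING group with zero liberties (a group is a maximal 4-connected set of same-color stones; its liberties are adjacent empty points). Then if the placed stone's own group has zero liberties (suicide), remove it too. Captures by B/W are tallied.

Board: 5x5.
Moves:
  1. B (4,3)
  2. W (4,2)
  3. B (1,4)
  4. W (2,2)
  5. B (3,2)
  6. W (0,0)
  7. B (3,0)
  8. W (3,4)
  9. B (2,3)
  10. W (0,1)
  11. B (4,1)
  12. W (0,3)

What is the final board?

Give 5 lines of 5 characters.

Move 1: B@(4,3) -> caps B=0 W=0
Move 2: W@(4,2) -> caps B=0 W=0
Move 3: B@(1,4) -> caps B=0 W=0
Move 4: W@(2,2) -> caps B=0 W=0
Move 5: B@(3,2) -> caps B=0 W=0
Move 6: W@(0,0) -> caps B=0 W=0
Move 7: B@(3,0) -> caps B=0 W=0
Move 8: W@(3,4) -> caps B=0 W=0
Move 9: B@(2,3) -> caps B=0 W=0
Move 10: W@(0,1) -> caps B=0 W=0
Move 11: B@(4,1) -> caps B=1 W=0
Move 12: W@(0,3) -> caps B=1 W=0

Answer: WW.W.
....B
..WB.
B.B.W
.B.B.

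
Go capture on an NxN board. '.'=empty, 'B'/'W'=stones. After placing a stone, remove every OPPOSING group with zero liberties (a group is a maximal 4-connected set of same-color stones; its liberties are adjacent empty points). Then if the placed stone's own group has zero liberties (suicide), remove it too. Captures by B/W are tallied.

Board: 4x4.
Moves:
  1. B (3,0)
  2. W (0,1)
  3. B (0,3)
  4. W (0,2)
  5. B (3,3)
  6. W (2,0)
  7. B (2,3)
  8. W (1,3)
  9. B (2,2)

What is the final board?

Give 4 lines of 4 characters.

Answer: .WW.
...W
W.BB
B..B

Derivation:
Move 1: B@(3,0) -> caps B=0 W=0
Move 2: W@(0,1) -> caps B=0 W=0
Move 3: B@(0,3) -> caps B=0 W=0
Move 4: W@(0,2) -> caps B=0 W=0
Move 5: B@(3,3) -> caps B=0 W=0
Move 6: W@(2,0) -> caps B=0 W=0
Move 7: B@(2,3) -> caps B=0 W=0
Move 8: W@(1,3) -> caps B=0 W=1
Move 9: B@(2,2) -> caps B=0 W=1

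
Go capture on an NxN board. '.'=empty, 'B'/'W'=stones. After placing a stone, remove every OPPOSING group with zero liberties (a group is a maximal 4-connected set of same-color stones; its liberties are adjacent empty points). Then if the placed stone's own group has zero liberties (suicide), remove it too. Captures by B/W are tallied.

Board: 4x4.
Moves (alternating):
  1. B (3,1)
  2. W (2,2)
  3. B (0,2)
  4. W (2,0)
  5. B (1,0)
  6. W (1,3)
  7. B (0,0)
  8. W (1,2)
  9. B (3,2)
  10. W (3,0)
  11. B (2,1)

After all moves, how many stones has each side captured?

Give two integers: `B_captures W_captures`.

Answer: 2 0

Derivation:
Move 1: B@(3,1) -> caps B=0 W=0
Move 2: W@(2,2) -> caps B=0 W=0
Move 3: B@(0,2) -> caps B=0 W=0
Move 4: W@(2,0) -> caps B=0 W=0
Move 5: B@(1,0) -> caps B=0 W=0
Move 6: W@(1,3) -> caps B=0 W=0
Move 7: B@(0,0) -> caps B=0 W=0
Move 8: W@(1,2) -> caps B=0 W=0
Move 9: B@(3,2) -> caps B=0 W=0
Move 10: W@(3,0) -> caps B=0 W=0
Move 11: B@(2,1) -> caps B=2 W=0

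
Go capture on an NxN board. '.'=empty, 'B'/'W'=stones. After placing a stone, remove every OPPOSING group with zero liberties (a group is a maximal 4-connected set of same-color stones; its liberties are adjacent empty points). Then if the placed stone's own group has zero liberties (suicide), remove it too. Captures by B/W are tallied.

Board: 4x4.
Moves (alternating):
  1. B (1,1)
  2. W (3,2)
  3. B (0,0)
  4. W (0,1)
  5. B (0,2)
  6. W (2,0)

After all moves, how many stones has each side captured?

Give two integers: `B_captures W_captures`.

Move 1: B@(1,1) -> caps B=0 W=0
Move 2: W@(3,2) -> caps B=0 W=0
Move 3: B@(0,0) -> caps B=0 W=0
Move 4: W@(0,1) -> caps B=0 W=0
Move 5: B@(0,2) -> caps B=1 W=0
Move 6: W@(2,0) -> caps B=1 W=0

Answer: 1 0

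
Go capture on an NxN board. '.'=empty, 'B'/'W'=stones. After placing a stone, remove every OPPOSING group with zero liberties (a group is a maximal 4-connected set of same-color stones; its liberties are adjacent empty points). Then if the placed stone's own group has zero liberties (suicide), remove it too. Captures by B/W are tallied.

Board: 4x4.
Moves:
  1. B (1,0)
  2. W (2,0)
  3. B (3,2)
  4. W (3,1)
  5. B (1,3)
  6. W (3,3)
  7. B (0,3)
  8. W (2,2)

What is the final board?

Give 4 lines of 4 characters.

Answer: ...B
B..B
W.W.
.W.W

Derivation:
Move 1: B@(1,0) -> caps B=0 W=0
Move 2: W@(2,0) -> caps B=0 W=0
Move 3: B@(3,2) -> caps B=0 W=0
Move 4: W@(3,1) -> caps B=0 W=0
Move 5: B@(1,3) -> caps B=0 W=0
Move 6: W@(3,3) -> caps B=0 W=0
Move 7: B@(0,3) -> caps B=0 W=0
Move 8: W@(2,2) -> caps B=0 W=1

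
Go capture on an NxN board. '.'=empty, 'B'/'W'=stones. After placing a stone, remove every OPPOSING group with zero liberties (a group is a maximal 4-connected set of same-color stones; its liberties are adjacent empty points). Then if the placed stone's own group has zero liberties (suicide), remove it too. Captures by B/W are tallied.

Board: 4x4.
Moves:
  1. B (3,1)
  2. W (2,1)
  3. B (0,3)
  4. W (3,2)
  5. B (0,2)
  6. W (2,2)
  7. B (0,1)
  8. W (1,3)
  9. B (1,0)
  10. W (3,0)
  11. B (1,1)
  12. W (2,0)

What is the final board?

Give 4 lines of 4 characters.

Answer: .BBB
BB.W
WWW.
W.W.

Derivation:
Move 1: B@(3,1) -> caps B=0 W=0
Move 2: W@(2,1) -> caps B=0 W=0
Move 3: B@(0,3) -> caps B=0 W=0
Move 4: W@(3,2) -> caps B=0 W=0
Move 5: B@(0,2) -> caps B=0 W=0
Move 6: W@(2,2) -> caps B=0 W=0
Move 7: B@(0,1) -> caps B=0 W=0
Move 8: W@(1,3) -> caps B=0 W=0
Move 9: B@(1,0) -> caps B=0 W=0
Move 10: W@(3,0) -> caps B=0 W=1
Move 11: B@(1,1) -> caps B=0 W=1
Move 12: W@(2,0) -> caps B=0 W=1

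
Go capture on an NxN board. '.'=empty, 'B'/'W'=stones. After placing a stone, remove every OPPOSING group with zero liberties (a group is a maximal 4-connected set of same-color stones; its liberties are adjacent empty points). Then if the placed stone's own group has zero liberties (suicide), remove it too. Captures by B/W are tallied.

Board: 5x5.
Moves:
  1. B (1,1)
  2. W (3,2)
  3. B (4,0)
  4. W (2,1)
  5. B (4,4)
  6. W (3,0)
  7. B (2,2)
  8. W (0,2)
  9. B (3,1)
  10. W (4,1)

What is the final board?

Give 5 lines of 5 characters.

Answer: ..W..
.B...
.WB..
W.W..
.W..B

Derivation:
Move 1: B@(1,1) -> caps B=0 W=0
Move 2: W@(3,2) -> caps B=0 W=0
Move 3: B@(4,0) -> caps B=0 W=0
Move 4: W@(2,1) -> caps B=0 W=0
Move 5: B@(4,4) -> caps B=0 W=0
Move 6: W@(3,0) -> caps B=0 W=0
Move 7: B@(2,2) -> caps B=0 W=0
Move 8: W@(0,2) -> caps B=0 W=0
Move 9: B@(3,1) -> caps B=0 W=0
Move 10: W@(4,1) -> caps B=0 W=2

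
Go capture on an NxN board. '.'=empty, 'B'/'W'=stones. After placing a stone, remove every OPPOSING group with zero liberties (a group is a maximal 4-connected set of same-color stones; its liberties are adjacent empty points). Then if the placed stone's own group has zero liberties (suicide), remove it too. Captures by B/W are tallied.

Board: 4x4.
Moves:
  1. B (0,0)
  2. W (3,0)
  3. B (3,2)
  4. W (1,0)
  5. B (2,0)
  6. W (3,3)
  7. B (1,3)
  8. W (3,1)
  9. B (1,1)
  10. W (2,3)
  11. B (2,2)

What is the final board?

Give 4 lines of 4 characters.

Answer: B...
.B.B
B.B.
WWB.

Derivation:
Move 1: B@(0,0) -> caps B=0 W=0
Move 2: W@(3,0) -> caps B=0 W=0
Move 3: B@(3,2) -> caps B=0 W=0
Move 4: W@(1,0) -> caps B=0 W=0
Move 5: B@(2,0) -> caps B=0 W=0
Move 6: W@(3,3) -> caps B=0 W=0
Move 7: B@(1,3) -> caps B=0 W=0
Move 8: W@(3,1) -> caps B=0 W=0
Move 9: B@(1,1) -> caps B=1 W=0
Move 10: W@(2,3) -> caps B=1 W=0
Move 11: B@(2,2) -> caps B=3 W=0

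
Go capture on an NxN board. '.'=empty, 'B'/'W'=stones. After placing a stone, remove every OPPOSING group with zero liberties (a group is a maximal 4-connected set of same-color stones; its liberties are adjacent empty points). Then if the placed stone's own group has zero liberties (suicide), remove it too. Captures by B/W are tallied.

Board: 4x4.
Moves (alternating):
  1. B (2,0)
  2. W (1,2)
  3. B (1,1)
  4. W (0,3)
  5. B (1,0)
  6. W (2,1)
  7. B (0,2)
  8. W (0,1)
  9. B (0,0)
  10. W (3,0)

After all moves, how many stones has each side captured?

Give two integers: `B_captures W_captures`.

Move 1: B@(2,0) -> caps B=0 W=0
Move 2: W@(1,2) -> caps B=0 W=0
Move 3: B@(1,1) -> caps B=0 W=0
Move 4: W@(0,3) -> caps B=0 W=0
Move 5: B@(1,0) -> caps B=0 W=0
Move 6: W@(2,1) -> caps B=0 W=0
Move 7: B@(0,2) -> caps B=0 W=0
Move 8: W@(0,1) -> caps B=0 W=1
Move 9: B@(0,0) -> caps B=0 W=1
Move 10: W@(3,0) -> caps B=0 W=5

Answer: 0 5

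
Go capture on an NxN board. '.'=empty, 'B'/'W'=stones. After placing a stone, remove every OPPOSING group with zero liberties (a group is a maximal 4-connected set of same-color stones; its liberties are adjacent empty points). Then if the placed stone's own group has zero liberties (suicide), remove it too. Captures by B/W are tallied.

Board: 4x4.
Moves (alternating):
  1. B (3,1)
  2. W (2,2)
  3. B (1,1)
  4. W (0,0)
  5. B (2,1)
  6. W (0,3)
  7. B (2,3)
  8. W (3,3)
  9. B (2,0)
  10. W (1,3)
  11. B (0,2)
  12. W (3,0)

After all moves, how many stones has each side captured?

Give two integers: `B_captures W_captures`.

Answer: 0 1

Derivation:
Move 1: B@(3,1) -> caps B=0 W=0
Move 2: W@(2,2) -> caps B=0 W=0
Move 3: B@(1,1) -> caps B=0 W=0
Move 4: W@(0,0) -> caps B=0 W=0
Move 5: B@(2,1) -> caps B=0 W=0
Move 6: W@(0,3) -> caps B=0 W=0
Move 7: B@(2,3) -> caps B=0 W=0
Move 8: W@(3,3) -> caps B=0 W=0
Move 9: B@(2,0) -> caps B=0 W=0
Move 10: W@(1,3) -> caps B=0 W=1
Move 11: B@(0,2) -> caps B=0 W=1
Move 12: W@(3,0) -> caps B=0 W=1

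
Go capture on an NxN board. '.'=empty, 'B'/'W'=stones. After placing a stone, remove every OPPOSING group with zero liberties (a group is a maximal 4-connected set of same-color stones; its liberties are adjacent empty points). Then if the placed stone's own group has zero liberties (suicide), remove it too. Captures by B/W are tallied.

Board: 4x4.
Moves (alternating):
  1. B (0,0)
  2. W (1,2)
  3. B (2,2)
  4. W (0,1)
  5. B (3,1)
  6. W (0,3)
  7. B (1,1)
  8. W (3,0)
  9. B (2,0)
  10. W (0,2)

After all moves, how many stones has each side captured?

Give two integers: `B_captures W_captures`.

Answer: 1 0

Derivation:
Move 1: B@(0,0) -> caps B=0 W=0
Move 2: W@(1,2) -> caps B=0 W=0
Move 3: B@(2,2) -> caps B=0 W=0
Move 4: W@(0,1) -> caps B=0 W=0
Move 5: B@(3,1) -> caps B=0 W=0
Move 6: W@(0,3) -> caps B=0 W=0
Move 7: B@(1,1) -> caps B=0 W=0
Move 8: W@(3,0) -> caps B=0 W=0
Move 9: B@(2,0) -> caps B=1 W=0
Move 10: W@(0,2) -> caps B=1 W=0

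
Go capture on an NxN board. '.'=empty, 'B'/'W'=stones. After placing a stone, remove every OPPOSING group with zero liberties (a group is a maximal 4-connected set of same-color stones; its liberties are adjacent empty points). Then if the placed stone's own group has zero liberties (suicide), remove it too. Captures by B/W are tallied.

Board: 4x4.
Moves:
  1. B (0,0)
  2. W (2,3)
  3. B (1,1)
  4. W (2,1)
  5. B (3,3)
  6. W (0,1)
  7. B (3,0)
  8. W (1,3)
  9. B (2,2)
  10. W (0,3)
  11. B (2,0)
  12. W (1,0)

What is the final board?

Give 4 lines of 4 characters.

Answer: .W.W
WB.W
BWBW
B..B

Derivation:
Move 1: B@(0,0) -> caps B=0 W=0
Move 2: W@(2,3) -> caps B=0 W=0
Move 3: B@(1,1) -> caps B=0 W=0
Move 4: W@(2,1) -> caps B=0 W=0
Move 5: B@(3,3) -> caps B=0 W=0
Move 6: W@(0,1) -> caps B=0 W=0
Move 7: B@(3,0) -> caps B=0 W=0
Move 8: W@(1,3) -> caps B=0 W=0
Move 9: B@(2,2) -> caps B=0 W=0
Move 10: W@(0,3) -> caps B=0 W=0
Move 11: B@(2,0) -> caps B=0 W=0
Move 12: W@(1,0) -> caps B=0 W=1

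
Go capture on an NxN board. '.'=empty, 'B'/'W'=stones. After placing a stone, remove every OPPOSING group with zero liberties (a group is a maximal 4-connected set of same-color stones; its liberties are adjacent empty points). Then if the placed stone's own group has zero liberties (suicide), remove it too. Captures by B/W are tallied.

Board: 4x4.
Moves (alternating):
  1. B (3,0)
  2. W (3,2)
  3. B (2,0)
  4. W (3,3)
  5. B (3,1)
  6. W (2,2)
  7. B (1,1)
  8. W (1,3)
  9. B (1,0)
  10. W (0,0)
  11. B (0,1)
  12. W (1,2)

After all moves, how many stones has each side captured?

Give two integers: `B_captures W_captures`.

Answer: 1 0

Derivation:
Move 1: B@(3,0) -> caps B=0 W=0
Move 2: W@(3,2) -> caps B=0 W=0
Move 3: B@(2,0) -> caps B=0 W=0
Move 4: W@(3,3) -> caps B=0 W=0
Move 5: B@(3,1) -> caps B=0 W=0
Move 6: W@(2,2) -> caps B=0 W=0
Move 7: B@(1,1) -> caps B=0 W=0
Move 8: W@(1,3) -> caps B=0 W=0
Move 9: B@(1,0) -> caps B=0 W=0
Move 10: W@(0,0) -> caps B=0 W=0
Move 11: B@(0,1) -> caps B=1 W=0
Move 12: W@(1,2) -> caps B=1 W=0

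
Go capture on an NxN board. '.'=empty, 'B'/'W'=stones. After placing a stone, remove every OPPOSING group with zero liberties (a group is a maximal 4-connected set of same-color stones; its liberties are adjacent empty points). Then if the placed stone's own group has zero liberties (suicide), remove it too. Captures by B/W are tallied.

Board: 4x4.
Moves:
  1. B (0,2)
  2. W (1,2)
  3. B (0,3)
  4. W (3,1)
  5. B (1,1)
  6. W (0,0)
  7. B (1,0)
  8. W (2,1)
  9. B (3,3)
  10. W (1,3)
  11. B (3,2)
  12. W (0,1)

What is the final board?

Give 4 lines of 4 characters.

Move 1: B@(0,2) -> caps B=0 W=0
Move 2: W@(1,2) -> caps B=0 W=0
Move 3: B@(0,3) -> caps B=0 W=0
Move 4: W@(3,1) -> caps B=0 W=0
Move 5: B@(1,1) -> caps B=0 W=0
Move 6: W@(0,0) -> caps B=0 W=0
Move 7: B@(1,0) -> caps B=0 W=0
Move 8: W@(2,1) -> caps B=0 W=0
Move 9: B@(3,3) -> caps B=0 W=0
Move 10: W@(1,3) -> caps B=0 W=0
Move 11: B@(3,2) -> caps B=0 W=0
Move 12: W@(0,1) -> caps B=0 W=2

Answer: WW..
BBWW
.W..
.WBB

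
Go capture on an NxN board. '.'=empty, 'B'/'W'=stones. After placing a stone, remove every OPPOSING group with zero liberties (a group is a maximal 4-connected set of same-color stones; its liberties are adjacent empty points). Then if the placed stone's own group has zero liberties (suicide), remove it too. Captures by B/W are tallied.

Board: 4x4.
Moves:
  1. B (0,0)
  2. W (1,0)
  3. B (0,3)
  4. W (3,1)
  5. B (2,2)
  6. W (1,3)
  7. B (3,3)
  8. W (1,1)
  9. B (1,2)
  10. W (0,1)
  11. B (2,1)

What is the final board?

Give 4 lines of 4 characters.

Move 1: B@(0,0) -> caps B=0 W=0
Move 2: W@(1,0) -> caps B=0 W=0
Move 3: B@(0,3) -> caps B=0 W=0
Move 4: W@(3,1) -> caps B=0 W=0
Move 5: B@(2,2) -> caps B=0 W=0
Move 6: W@(1,3) -> caps B=0 W=0
Move 7: B@(3,3) -> caps B=0 W=0
Move 8: W@(1,1) -> caps B=0 W=0
Move 9: B@(1,2) -> caps B=0 W=0
Move 10: W@(0,1) -> caps B=0 W=1
Move 11: B@(2,1) -> caps B=0 W=1

Answer: .W.B
WWBW
.BB.
.W.B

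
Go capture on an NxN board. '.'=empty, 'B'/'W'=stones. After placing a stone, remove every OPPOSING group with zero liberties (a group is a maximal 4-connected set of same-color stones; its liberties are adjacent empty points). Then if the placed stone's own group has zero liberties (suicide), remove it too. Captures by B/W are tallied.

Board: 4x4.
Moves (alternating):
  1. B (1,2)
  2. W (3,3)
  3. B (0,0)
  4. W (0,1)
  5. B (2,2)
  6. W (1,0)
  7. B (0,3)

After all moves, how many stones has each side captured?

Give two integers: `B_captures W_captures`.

Answer: 0 1

Derivation:
Move 1: B@(1,2) -> caps B=0 W=0
Move 2: W@(3,3) -> caps B=0 W=0
Move 3: B@(0,0) -> caps B=0 W=0
Move 4: W@(0,1) -> caps B=0 W=0
Move 5: B@(2,2) -> caps B=0 W=0
Move 6: W@(1,0) -> caps B=0 W=1
Move 7: B@(0,3) -> caps B=0 W=1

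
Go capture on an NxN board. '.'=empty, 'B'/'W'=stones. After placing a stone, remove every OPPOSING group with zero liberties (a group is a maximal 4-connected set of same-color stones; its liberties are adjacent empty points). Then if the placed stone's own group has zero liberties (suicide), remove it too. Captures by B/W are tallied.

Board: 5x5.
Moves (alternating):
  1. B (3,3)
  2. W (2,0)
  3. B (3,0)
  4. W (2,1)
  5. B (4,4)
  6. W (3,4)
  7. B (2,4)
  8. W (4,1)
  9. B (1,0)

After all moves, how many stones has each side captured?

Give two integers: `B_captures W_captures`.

Answer: 1 0

Derivation:
Move 1: B@(3,3) -> caps B=0 W=0
Move 2: W@(2,0) -> caps B=0 W=0
Move 3: B@(3,0) -> caps B=0 W=0
Move 4: W@(2,1) -> caps B=0 W=0
Move 5: B@(4,4) -> caps B=0 W=0
Move 6: W@(3,4) -> caps B=0 W=0
Move 7: B@(2,4) -> caps B=1 W=0
Move 8: W@(4,1) -> caps B=1 W=0
Move 9: B@(1,0) -> caps B=1 W=0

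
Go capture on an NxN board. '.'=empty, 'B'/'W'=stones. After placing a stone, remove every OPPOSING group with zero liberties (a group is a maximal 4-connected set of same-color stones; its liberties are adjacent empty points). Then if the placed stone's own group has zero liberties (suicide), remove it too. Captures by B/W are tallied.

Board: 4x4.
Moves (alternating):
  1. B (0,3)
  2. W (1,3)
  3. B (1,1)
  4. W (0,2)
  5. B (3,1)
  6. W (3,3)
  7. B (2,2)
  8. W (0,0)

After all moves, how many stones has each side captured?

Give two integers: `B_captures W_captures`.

Answer: 0 1

Derivation:
Move 1: B@(0,3) -> caps B=0 W=0
Move 2: W@(1,3) -> caps B=0 W=0
Move 3: B@(1,1) -> caps B=0 W=0
Move 4: W@(0,2) -> caps B=0 W=1
Move 5: B@(3,1) -> caps B=0 W=1
Move 6: W@(3,3) -> caps B=0 W=1
Move 7: B@(2,2) -> caps B=0 W=1
Move 8: W@(0,0) -> caps B=0 W=1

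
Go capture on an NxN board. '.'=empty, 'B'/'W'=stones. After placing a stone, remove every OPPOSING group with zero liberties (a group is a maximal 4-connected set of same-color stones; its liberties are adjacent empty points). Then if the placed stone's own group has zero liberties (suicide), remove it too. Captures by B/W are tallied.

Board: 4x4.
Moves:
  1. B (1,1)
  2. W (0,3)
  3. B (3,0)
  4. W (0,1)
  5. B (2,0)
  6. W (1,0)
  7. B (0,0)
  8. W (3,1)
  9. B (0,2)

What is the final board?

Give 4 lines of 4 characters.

Move 1: B@(1,1) -> caps B=0 W=0
Move 2: W@(0,3) -> caps B=0 W=0
Move 3: B@(3,0) -> caps B=0 W=0
Move 4: W@(0,1) -> caps B=0 W=0
Move 5: B@(2,0) -> caps B=0 W=0
Move 6: W@(1,0) -> caps B=0 W=0
Move 7: B@(0,0) -> caps B=1 W=0
Move 8: W@(3,1) -> caps B=1 W=0
Move 9: B@(0,2) -> caps B=2 W=0

Answer: B.BW
.B..
B...
BW..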